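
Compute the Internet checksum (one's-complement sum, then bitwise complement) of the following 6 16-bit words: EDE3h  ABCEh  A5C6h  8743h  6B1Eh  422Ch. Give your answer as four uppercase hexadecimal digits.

8BF8

One's-complement addition (fold any carry out of bit 15 back into bit 0):
  0xEDE3 + 0xABCE = 0x199B1 → wrap carry → 0x99B2
  0x99B2 + 0xA5C6 = 0x13F78 → wrap carry → 0x3F79
  0x3F79 + 0x8743 = 0x0C6BC
  0xC6BC + 0x6B1E = 0x131DA → wrap carry → 0x31DB
  0x31DB + 0x422C = 0x07407
One's-complement sum = 0x7407.
Checksum = ~0x7407 & 0xFFFF = 0x8BF8.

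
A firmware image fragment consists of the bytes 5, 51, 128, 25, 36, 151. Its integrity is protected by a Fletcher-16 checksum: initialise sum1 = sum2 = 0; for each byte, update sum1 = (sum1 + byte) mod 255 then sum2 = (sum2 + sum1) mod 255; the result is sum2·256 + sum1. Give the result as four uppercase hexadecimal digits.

Running sums (mod 255):
  after byte 0 (5): sum1=5, sum2=5
  after byte 1 (51): sum1=56, sum2=61
  after byte 2 (128): sum1=184, sum2=245
  after byte 3 (25): sum1=209, sum2=199
  after byte 4 (36): sum1=245, sum2=189
  after byte 5 (151): sum1=141, sum2=75
Checksum = sum2·256 + sum1 = 75·256 + 141 = 19341 = 0x4B8D.

4B8D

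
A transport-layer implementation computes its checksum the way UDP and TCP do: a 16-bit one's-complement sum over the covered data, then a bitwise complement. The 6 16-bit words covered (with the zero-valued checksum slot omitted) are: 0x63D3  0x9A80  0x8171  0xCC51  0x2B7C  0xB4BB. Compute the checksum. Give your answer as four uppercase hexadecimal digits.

D3B0

One's-complement addition (fold any carry out of bit 15 back into bit 0):
  0x63D3 + 0x9A80 = 0x0FE53
  0xFE53 + 0x8171 = 0x17FC4 → wrap carry → 0x7FC5
  0x7FC5 + 0xCC51 = 0x14C16 → wrap carry → 0x4C17
  0x4C17 + 0x2B7C = 0x07793
  0x7793 + 0xB4BB = 0x12C4E → wrap carry → 0x2C4F
One's-complement sum = 0x2C4F.
Checksum = ~0x2C4F & 0xFFFF = 0xD3B0.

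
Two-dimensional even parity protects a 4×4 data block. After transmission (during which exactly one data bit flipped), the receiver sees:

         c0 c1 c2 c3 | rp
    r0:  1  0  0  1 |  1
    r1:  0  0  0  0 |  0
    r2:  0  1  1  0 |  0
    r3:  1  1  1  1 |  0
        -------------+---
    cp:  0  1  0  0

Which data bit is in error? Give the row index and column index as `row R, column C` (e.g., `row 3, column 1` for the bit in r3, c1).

Recompute each row's even parity and compare to rp:
  r0: data parity 0, sent rp 1 → mismatch
  r1: data parity 0, sent rp 0 → ok
  r2: data parity 0, sent rp 0 → ok
  r3: data parity 0, sent rp 0 → ok
Recompute each column's even parity and compare to cp:
  c0: data parity 0, sent cp 0 → ok
  c1: data parity 0, sent cp 1 → mismatch
  c2: data parity 0, sent cp 0 → ok
  c3: data parity 0, sent cp 0 → ok
Exactly one row (r0) and one column (c1) fail → the flipped bit is at their intersection.

row 0, column 1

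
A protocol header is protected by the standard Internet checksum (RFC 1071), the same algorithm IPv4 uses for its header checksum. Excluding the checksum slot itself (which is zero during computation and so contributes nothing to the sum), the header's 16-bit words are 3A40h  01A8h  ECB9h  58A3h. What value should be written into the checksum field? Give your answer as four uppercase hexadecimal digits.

7EBA

One's-complement addition (fold any carry out of bit 15 back into bit 0):
  0x3A40 + 0x01A8 = 0x03BE8
  0x3BE8 + 0xECB9 = 0x128A1 → wrap carry → 0x28A2
  0x28A2 + 0x58A3 = 0x08145
One's-complement sum = 0x8145.
Checksum = ~0x8145 & 0xFFFF = 0x7EBA.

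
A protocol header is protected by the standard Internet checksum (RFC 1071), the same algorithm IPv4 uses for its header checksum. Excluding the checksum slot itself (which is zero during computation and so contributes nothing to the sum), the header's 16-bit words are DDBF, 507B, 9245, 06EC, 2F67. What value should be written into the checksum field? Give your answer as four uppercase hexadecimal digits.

One's-complement addition (fold any carry out of bit 15 back into bit 0):
  0xDDBF + 0x507B = 0x12E3A → wrap carry → 0x2E3B
  0x2E3B + 0x9245 = 0x0C080
  0xC080 + 0x06EC = 0x0C76C
  0xC76C + 0x2F67 = 0x0F6D3
One's-complement sum = 0xF6D3.
Checksum = ~0xF6D3 & 0xFFFF = 0x092C.

092C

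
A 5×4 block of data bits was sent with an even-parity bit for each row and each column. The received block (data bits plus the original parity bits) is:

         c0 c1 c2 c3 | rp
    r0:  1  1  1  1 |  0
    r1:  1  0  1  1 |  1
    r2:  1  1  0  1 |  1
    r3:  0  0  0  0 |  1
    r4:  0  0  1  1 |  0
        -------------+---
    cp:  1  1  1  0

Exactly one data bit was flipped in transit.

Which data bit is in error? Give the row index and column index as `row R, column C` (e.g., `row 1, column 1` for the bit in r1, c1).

row 3, column 1

Recompute each row's even parity and compare to rp:
  r0: data parity 0, sent rp 0 → ok
  r1: data parity 1, sent rp 1 → ok
  r2: data parity 1, sent rp 1 → ok
  r3: data parity 0, sent rp 1 → mismatch
  r4: data parity 0, sent rp 0 → ok
Recompute each column's even parity and compare to cp:
  c0: data parity 1, sent cp 1 → ok
  c1: data parity 0, sent cp 1 → mismatch
  c2: data parity 1, sent cp 1 → ok
  c3: data parity 0, sent cp 0 → ok
Exactly one row (r3) and one column (c1) fail → the flipped bit is at their intersection.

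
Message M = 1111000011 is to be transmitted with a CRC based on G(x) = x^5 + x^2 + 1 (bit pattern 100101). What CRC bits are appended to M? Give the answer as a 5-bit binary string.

Append 5 zeros: 111100001100000. Divide by 100101 (XOR where the leading bit is 1):
  pos 0: 111100 XOR 100101 = 011001
  pos 1: 110010 XOR 100101 = 010111
  pos 2: 101110 XOR 100101 = 001011
  pos 4: 101111 XOR 100101 = 001010
  pos 6: 101000 XOR 100101 = 001101
  pos 8: 110100 XOR 100101 = 010001
  pos 9: 100010 XOR 100101 = 000111
Remainder (last 5 bits) = 00111. This is the CRC / FCS.

00111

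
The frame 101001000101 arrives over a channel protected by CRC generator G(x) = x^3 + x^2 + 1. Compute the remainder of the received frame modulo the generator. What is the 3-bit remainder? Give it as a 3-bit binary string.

000

Modulo-2 division of 101001000101 by 1101:
  pos 0: 1010 XOR 1101 = 0111
  pos 1: 1110 XOR 1101 = 0011
  pos 3: 1110 XOR 1101 = 0011
  pos 5: 1100 XOR 1101 = 0001
  pos 8: 1101 XOR 1101 = 0000
Remainder = 000 (zero — the frame passes the CRC check).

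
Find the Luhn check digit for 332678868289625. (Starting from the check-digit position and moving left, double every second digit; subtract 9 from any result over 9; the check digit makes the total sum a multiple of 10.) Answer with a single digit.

4

Partial digits right→left: 5 2 6 9 8 2 8 6 8 8 7 6 2 3 3
Double every second digit counting from the check-digit position (so the 1st, 3rd, 5th, ... of the partial from the right).
  doubled (with −9 where >9): 1 3 7 7 7 5 4 6 → sum 40
  kept as-is: 2 9 2 6 8 6 3 → sum 36
Total = 40 + 36 = 76.
Check digit = (10 − (76 mod 10)) mod 10 = 4.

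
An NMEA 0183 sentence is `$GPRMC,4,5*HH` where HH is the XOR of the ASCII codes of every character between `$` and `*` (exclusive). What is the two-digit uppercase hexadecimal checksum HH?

XOR the ASCII codes of the payload characters:
  'G' = 0x47 → acc = 0x47
  'P' = 0x50 → acc = 0x17
  'R' = 0x52 → acc = 0x45
  'M' = 0x4D → acc = 0x08
  'C' = 0x43 → acc = 0x4B
  ',' = 0x2C → acc = 0x67
  '4' = 0x34 → acc = 0x53
  ',' = 0x2C → acc = 0x7F
  '5' = 0x35 → acc = 0x4A
Checksum = 0x4A.

4A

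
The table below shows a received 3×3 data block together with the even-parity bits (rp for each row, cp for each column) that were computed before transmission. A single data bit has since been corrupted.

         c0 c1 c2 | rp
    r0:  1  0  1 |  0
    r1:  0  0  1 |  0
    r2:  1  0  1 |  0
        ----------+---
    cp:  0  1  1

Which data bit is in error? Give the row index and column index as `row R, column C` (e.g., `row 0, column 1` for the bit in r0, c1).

Recompute each row's even parity and compare to rp:
  r0: data parity 0, sent rp 0 → ok
  r1: data parity 1, sent rp 0 → mismatch
  r2: data parity 0, sent rp 0 → ok
Recompute each column's even parity and compare to cp:
  c0: data parity 0, sent cp 0 → ok
  c1: data parity 0, sent cp 1 → mismatch
  c2: data parity 1, sent cp 1 → ok
Exactly one row (r1) and one column (c1) fail → the flipped bit is at their intersection.

row 1, column 1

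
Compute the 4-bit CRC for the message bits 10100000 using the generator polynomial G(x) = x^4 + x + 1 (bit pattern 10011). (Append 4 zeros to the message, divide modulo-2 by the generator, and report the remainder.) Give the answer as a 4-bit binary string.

Append 4 zeros: 101000000000. Divide by 10011 (XOR where the leading bit is 1):
  pos 0: 10100 XOR 10011 = 00111
  pos 2: 11100 XOR 10011 = 01111
  pos 3: 11110 XOR 10011 = 01101
  pos 4: 11010 XOR 10011 = 01001
  pos 5: 10010 XOR 10011 = 00001
Remainder (last 4 bits) = 0100. This is the CRC / FCS.

0100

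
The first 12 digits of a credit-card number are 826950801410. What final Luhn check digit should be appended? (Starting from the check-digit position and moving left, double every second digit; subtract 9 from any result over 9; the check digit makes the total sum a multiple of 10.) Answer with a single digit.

Partial digits right→left: 0 1 4 1 0 8 0 5 9 6 2 8
Double every second digit counting from the check-digit position (so the 1st, 3rd, 5th, ... of the partial from the right).
  doubled (with −9 where >9): 0 8 0 0 9 4 → sum 21
  kept as-is: 1 1 8 5 6 8 → sum 29
Total = 21 + 29 = 50.
Check digit = (10 − (50 mod 10)) mod 10 = 0.

0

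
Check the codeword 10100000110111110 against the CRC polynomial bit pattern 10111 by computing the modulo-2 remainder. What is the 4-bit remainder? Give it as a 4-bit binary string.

0001

Modulo-2 division of 10100000110111110 by 10111:
  pos 0: 10100 XOR 10111 = 00011
  pos 3: 11000 XOR 10111 = 01111
  pos 4: 11111 XOR 10111 = 01000
  pos 5: 10001 XOR 10111 = 00110
  pos 7: 11001 XOR 10111 = 01110
  pos 8: 11101 XOR 10111 = 01010
  pos 9: 10101 XOR 10111 = 00010
  pos 12: 10110 XOR 10111 = 00001
Remainder = 0001 (nonzero — an error is detected).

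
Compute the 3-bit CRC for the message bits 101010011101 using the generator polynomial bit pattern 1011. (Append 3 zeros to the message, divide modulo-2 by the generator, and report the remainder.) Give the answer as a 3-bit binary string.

Append 3 zeros: 101010011101000. Divide by 1011 (XOR where the leading bit is 1):
  pos 0: 1010 XOR 1011 = 0001
  pos 3: 1100 XOR 1011 = 0111
  pos 4: 1111 XOR 1011 = 0100
  pos 5: 1001 XOR 1011 = 0010
  pos 7: 1010 XOR 1011 = 0001
  pos 10: 1100 XOR 1011 = 0111
  pos 11: 1110 XOR 1011 = 0101
Remainder (last 3 bits) = 101. This is the CRC / FCS.

101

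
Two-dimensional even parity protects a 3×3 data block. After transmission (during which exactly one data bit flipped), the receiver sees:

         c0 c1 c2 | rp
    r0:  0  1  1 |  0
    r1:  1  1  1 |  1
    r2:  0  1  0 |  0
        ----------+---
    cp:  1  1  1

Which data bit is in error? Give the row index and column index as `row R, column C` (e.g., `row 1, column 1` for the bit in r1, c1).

Recompute each row's even parity and compare to rp:
  r0: data parity 0, sent rp 0 → ok
  r1: data parity 1, sent rp 1 → ok
  r2: data parity 1, sent rp 0 → mismatch
Recompute each column's even parity and compare to cp:
  c0: data parity 1, sent cp 1 → ok
  c1: data parity 1, sent cp 1 → ok
  c2: data parity 0, sent cp 1 → mismatch
Exactly one row (r2) and one column (c2) fail → the flipped bit is at their intersection.

row 2, column 2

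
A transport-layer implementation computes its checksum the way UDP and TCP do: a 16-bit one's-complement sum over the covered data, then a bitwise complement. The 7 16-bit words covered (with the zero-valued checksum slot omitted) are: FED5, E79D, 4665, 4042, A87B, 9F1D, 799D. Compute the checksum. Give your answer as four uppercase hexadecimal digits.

D1AD

One's-complement addition (fold any carry out of bit 15 back into bit 0):
  0xFED5 + 0xE79D = 0x1E672 → wrap carry → 0xE673
  0xE673 + 0x4665 = 0x12CD8 → wrap carry → 0x2CD9
  0x2CD9 + 0x4042 = 0x06D1B
  0x6D1B + 0xA87B = 0x11596 → wrap carry → 0x1597
  0x1597 + 0x9F1D = 0x0B4B4
  0xB4B4 + 0x799D = 0x12E51 → wrap carry → 0x2E52
One's-complement sum = 0x2E52.
Checksum = ~0x2E52 & 0xFFFF = 0xD1AD.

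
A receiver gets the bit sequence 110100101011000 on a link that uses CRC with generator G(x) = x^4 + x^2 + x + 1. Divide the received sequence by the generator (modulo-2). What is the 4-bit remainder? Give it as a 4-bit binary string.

1011

Modulo-2 division of 110100101011000 by 10111:
  pos 0: 11010 XOR 10111 = 01101
  pos 1: 11010 XOR 10111 = 01101
  pos 2: 11011 XOR 10111 = 01100
  pos 3: 11000 XOR 10111 = 01111
  pos 4: 11111 XOR 10111 = 01000
  pos 5: 10000 XOR 10111 = 00111
  pos 7: 11111 XOR 10111 = 01000
  pos 8: 10000 XOR 10111 = 00111
  pos 10: 11100 XOR 10111 = 01011
Remainder = 1011 (nonzero — an error is detected).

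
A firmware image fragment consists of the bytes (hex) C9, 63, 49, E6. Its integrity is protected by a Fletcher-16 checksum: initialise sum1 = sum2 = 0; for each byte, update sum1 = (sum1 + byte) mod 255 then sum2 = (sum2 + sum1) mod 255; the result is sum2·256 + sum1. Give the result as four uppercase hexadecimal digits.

Running sums (mod 255):
  after byte 0 (C9): sum1=201, sum2=201
  after byte 1 (63): sum1=45, sum2=246
  after byte 2 (49): sum1=118, sum2=109
  after byte 3 (E6): sum1=93, sum2=202
Checksum = sum2·256 + sum1 = 202·256 + 93 = 51805 = 0xCA5D.

CA5D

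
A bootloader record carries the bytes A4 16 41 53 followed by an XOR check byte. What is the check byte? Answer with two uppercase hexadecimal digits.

XOR the bytes together:
  start with 0xA4
  0xA4 ⊕ 0x16 = 0xB2
  0xB2 ⊕ 0x41 = 0xF3
  0xF3 ⊕ 0x53 = 0xA0

A0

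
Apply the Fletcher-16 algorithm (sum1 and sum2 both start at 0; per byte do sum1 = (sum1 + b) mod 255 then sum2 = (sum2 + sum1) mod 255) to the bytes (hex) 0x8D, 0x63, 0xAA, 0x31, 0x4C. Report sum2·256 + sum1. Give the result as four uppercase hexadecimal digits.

Running sums (mod 255):
  after byte 0 (0x8D): sum1=141, sum2=141
  after byte 1 (0x63): sum1=240, sum2=126
  after byte 2 (0xAA): sum1=155, sum2=26
  after byte 3 (0x31): sum1=204, sum2=230
  after byte 4 (0x4C): sum1=25, sum2=0
Checksum = sum2·256 + sum1 = 0·256 + 25 = 25 = 0x0019.

0019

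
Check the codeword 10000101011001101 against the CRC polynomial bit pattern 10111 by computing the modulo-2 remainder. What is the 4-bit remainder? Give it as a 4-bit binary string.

Modulo-2 division of 10000101011001101 by 10111:
  pos 0: 10000 XOR 10111 = 00111
  pos 2: 11110 XOR 10111 = 01001
  pos 3: 10011 XOR 10111 = 00100
  pos 5: 10001 XOR 10111 = 00110
  pos 7: 11010 XOR 10111 = 01101
  pos 8: 11010 XOR 10111 = 01101
  pos 9: 11011 XOR 10111 = 01100
  pos 10: 11001 XOR 10111 = 01110
  pos 11: 11100 XOR 10111 = 01011
  pos 12: 10111 XOR 10111 = 00000
Remainder = 0000 (zero — the frame passes the CRC check).

0000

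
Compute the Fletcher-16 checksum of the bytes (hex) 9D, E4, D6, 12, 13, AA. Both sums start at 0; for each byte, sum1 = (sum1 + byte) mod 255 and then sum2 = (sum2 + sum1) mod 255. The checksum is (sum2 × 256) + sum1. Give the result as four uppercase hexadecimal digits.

Running sums (mod 255):
  after byte 0 (9D): sum1=157, sum2=157
  after byte 1 (E4): sum1=130, sum2=32
  after byte 2 (D6): sum1=89, sum2=121
  after byte 3 (12): sum1=107, sum2=228
  after byte 4 (13): sum1=126, sum2=99
  after byte 5 (AA): sum1=41, sum2=140
Checksum = sum2·256 + sum1 = 140·256 + 41 = 35881 = 0x8C29.

8C29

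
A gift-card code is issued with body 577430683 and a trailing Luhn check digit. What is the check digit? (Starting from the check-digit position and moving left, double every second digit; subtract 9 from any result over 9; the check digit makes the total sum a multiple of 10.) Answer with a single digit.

Partial digits right→left: 3 8 6 0 3 4 7 7 5
Double every second digit counting from the check-digit position (so the 1st, 3rd, 5th, ... of the partial from the right).
  doubled (with −9 where >9): 6 3 6 5 1 → sum 21
  kept as-is: 8 0 4 7 → sum 19
Total = 21 + 19 = 40.
Check digit = (10 − (40 mod 10)) mod 10 = 0.

0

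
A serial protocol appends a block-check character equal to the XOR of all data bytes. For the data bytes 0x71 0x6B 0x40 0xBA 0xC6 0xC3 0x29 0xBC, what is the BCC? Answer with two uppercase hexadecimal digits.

XOR the bytes together:
  start with 0x71
  0x71 ⊕ 0x6B = 0x1A
  0x1A ⊕ 0x40 = 0x5A
  0x5A ⊕ 0xBA = 0xE0
  0xE0 ⊕ 0xC6 = 0x26
  0x26 ⊕ 0xC3 = 0xE5
  0xE5 ⊕ 0x29 = 0xCC
  0xCC ⊕ 0xBC = 0x70

70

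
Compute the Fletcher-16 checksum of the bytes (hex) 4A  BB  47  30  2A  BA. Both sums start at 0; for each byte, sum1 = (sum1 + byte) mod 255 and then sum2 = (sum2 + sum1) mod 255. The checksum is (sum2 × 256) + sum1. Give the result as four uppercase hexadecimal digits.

Running sums (mod 255):
  after byte 0 (4A): sum1=74, sum2=74
  after byte 1 (BB): sum1=6, sum2=80
  after byte 2 (47): sum1=77, sum2=157
  after byte 3 (30): sum1=125, sum2=27
  after byte 4 (2A): sum1=167, sum2=194
  after byte 5 (BA): sum1=98, sum2=37
Checksum = sum2·256 + sum1 = 37·256 + 98 = 9570 = 0x2562.

2562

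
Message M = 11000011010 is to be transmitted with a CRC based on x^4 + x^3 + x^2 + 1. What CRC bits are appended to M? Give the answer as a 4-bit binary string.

Append 4 zeros: 110000110100000. Divide by 11101 (XOR where the leading bit is 1):
  pos 0: 11000 XOR 11101 = 00101
  pos 2: 10101 XOR 11101 = 01000
  pos 3: 10001 XOR 11101 = 01100
  pos 4: 11000 XOR 11101 = 00101
  pos 6: 10110 XOR 11101 = 01011
  pos 7: 10110 XOR 11101 = 01011
  pos 8: 10110 XOR 11101 = 01011
  pos 9: 10110 XOR 11101 = 01011
  pos 10: 10110 XOR 11101 = 01011
Remainder (last 4 bits) = 1011. This is the CRC / FCS.

1011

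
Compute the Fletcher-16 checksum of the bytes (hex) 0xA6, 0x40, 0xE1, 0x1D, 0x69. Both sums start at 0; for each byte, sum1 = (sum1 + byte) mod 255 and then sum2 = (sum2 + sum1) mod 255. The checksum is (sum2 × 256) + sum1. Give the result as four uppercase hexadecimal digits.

Running sums (mod 255):
  after byte 0 (0xA6): sum1=166, sum2=166
  after byte 1 (0x40): sum1=230, sum2=141
  after byte 2 (0xE1): sum1=200, sum2=86
  after byte 3 (0x1D): sum1=229, sum2=60
  after byte 4 (0x69): sum1=79, sum2=139
Checksum = sum2·256 + sum1 = 139·256 + 79 = 35663 = 0x8B4F.

8B4F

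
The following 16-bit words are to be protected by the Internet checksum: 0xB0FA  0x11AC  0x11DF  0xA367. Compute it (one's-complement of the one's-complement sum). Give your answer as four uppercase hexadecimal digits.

One's-complement addition (fold any carry out of bit 15 back into bit 0):
  0xB0FA + 0x11AC = 0x0C2A6
  0xC2A6 + 0x11DF = 0x0D485
  0xD485 + 0xA367 = 0x177EC → wrap carry → 0x77ED
One's-complement sum = 0x77ED.
Checksum = ~0x77ED & 0xFFFF = 0x8812.

8812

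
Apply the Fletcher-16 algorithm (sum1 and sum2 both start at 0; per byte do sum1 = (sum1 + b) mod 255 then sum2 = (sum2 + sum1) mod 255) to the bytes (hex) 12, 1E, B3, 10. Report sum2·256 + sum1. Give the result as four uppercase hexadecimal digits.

1AF3

Running sums (mod 255):
  after byte 0 (12): sum1=18, sum2=18
  after byte 1 (1E): sum1=48, sum2=66
  after byte 2 (B3): sum1=227, sum2=38
  after byte 3 (10): sum1=243, sum2=26
Checksum = sum2·256 + sum1 = 26·256 + 243 = 6899 = 0x1AF3.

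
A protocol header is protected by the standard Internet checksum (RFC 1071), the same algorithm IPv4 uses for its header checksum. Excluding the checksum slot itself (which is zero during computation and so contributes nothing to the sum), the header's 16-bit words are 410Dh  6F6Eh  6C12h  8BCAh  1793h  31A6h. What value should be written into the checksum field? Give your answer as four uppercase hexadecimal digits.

0E6E

One's-complement addition (fold any carry out of bit 15 back into bit 0):
  0x410D + 0x6F6E = 0x0B07B
  0xB07B + 0x6C12 = 0x11C8D → wrap carry → 0x1C8E
  0x1C8E + 0x8BCA = 0x0A858
  0xA858 + 0x1793 = 0x0BFEB
  0xBFEB + 0x31A6 = 0x0F191
One's-complement sum = 0xF191.
Checksum = ~0xF191 & 0xFFFF = 0x0E6E.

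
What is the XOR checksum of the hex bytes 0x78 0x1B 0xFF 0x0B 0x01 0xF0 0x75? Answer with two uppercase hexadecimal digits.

13

XOR the bytes together:
  start with 0x78
  0x78 ⊕ 0x1B = 0x63
  0x63 ⊕ 0xFF = 0x9C
  0x9C ⊕ 0x0B = 0x97
  0x97 ⊕ 0x01 = 0x96
  0x96 ⊕ 0xF0 = 0x66
  0x66 ⊕ 0x75 = 0x13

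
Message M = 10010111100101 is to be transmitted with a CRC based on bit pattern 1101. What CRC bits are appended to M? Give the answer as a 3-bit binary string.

000

Append 3 zeros: 10010111100101000. Divide by 1101 (XOR where the leading bit is 1):
  pos 0: 1001 XOR 1101 = 0100
  pos 1: 1000 XOR 1101 = 0101
  pos 2: 1011 XOR 1101 = 0110
  pos 3: 1101 XOR 1101 = 0000
  pos 7: 1100 XOR 1101 = 0001
  pos 10: 1101 XOR 1101 = 0000
Remainder (last 3 bits) = 000. This is the CRC / FCS.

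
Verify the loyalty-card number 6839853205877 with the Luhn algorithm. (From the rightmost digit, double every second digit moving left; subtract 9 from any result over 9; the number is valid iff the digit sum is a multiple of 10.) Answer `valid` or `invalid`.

invalid

From the right, keep odd positions and double even positions (subtract 9 from any doubled value over 9):
  doubled (positions 2,4,...): 5 1 4 1 9 7 → sum 27
  kept (positions 1,3,...): 7 8 0 3 8 3 6 → sum 35
Total = 62.
62 mod 10 = 2, so the number is invalid.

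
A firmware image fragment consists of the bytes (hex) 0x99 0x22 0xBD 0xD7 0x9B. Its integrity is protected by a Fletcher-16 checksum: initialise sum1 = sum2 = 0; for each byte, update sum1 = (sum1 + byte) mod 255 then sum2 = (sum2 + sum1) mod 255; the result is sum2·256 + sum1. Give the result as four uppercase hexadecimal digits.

0DEC

Running sums (mod 255):
  after byte 0 (0x99): sum1=153, sum2=153
  after byte 1 (0x22): sum1=187, sum2=85
  after byte 2 (0xBD): sum1=121, sum2=206
  after byte 3 (0xD7): sum1=81, sum2=32
  after byte 4 (0x9B): sum1=236, sum2=13
Checksum = sum2·256 + sum1 = 13·256 + 236 = 3564 = 0x0DEC.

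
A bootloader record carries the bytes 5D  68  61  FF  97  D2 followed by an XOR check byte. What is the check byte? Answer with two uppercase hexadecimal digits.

XOR the bytes together:
  start with 0x5D
  0x5D ⊕ 0x68 = 0x35
  0x35 ⊕ 0x61 = 0x54
  0x54 ⊕ 0xFF = 0xAB
  0xAB ⊕ 0x97 = 0x3C
  0x3C ⊕ 0xD2 = 0xEE

EE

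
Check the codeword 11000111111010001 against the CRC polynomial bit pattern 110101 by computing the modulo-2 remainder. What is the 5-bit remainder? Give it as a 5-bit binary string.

00000

Modulo-2 division of 11000111111010001 by 110101:
  pos 0: 110001 XOR 110101 = 000100
  pos 3: 100111 XOR 110101 = 010010
  pos 4: 100101 XOR 110101 = 010000
  pos 5: 100001 XOR 110101 = 010100
  pos 6: 101000 XOR 110101 = 011101
  pos 7: 111011 XOR 110101 = 001110
  pos 9: 111000 XOR 110101 = 001101
  pos 11: 110101 XOR 110101 = 000000
Remainder = 00000 (zero — the frame passes the CRC check).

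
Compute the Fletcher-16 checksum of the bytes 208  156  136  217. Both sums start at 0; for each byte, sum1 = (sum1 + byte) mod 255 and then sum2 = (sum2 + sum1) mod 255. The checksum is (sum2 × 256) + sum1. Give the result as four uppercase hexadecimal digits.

Running sums (mod 255):
  after byte 0 (208): sum1=208, sum2=208
  after byte 1 (156): sum1=109, sum2=62
  after byte 2 (136): sum1=245, sum2=52
  after byte 3 (217): sum1=207, sum2=4
Checksum = sum2·256 + sum1 = 4·256 + 207 = 1231 = 0x04CF.

04CF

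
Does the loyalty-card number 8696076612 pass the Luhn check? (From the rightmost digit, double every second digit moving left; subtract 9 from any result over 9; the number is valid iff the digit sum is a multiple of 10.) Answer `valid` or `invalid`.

invalid

From the right, keep odd positions and double even positions (subtract 9 from any doubled value over 9):
  doubled (positions 2,4,...): 2 3 0 9 7 → sum 21
  kept (positions 1,3,...): 2 6 7 6 6 → sum 27
Total = 48.
48 mod 10 = 8, so the number is invalid.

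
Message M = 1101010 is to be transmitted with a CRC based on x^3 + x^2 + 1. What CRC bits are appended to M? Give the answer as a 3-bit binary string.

111

Append 3 zeros: 1101010000. Divide by 1101 (XOR where the leading bit is 1):
  pos 0: 1101 XOR 1101 = 0000
  pos 5: 1000 XOR 1101 = 0101
  pos 6: 1010 XOR 1101 = 0111
Remainder (last 3 bits) = 111. This is the CRC / FCS.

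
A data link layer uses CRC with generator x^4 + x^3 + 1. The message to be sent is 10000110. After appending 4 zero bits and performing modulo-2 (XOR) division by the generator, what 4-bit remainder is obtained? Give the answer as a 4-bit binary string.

Append 4 zeros: 100001100000. Divide by 11001 (XOR where the leading bit is 1):
  pos 0: 10000 XOR 11001 = 01001
  pos 1: 10011 XOR 11001 = 01010
  pos 2: 10101 XOR 11001 = 01100
  pos 3: 11000 XOR 11001 = 00001
  pos 7: 10000 XOR 11001 = 01001
Remainder (last 4 bits) = 1001. This is the CRC / FCS.

1001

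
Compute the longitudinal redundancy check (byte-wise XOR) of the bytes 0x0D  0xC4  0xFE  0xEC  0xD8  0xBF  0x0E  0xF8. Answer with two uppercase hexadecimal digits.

4A

XOR the bytes together:
  start with 0x0D
  0x0D ⊕ 0xC4 = 0xC9
  0xC9 ⊕ 0xFE = 0x37
  0x37 ⊕ 0xEC = 0xDB
  0xDB ⊕ 0xD8 = 0x03
  0x03 ⊕ 0xBF = 0xBC
  0xBC ⊕ 0x0E = 0xB2
  0xB2 ⊕ 0xF8 = 0x4A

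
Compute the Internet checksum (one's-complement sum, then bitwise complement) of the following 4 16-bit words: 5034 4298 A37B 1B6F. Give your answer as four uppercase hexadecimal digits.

AE48

One's-complement addition (fold any carry out of bit 15 back into bit 0):
  0x5034 + 0x4298 = 0x092CC
  0x92CC + 0xA37B = 0x13647 → wrap carry → 0x3648
  0x3648 + 0x1B6F = 0x051B7
One's-complement sum = 0x51B7.
Checksum = ~0x51B7 & 0xFFFF = 0xAE48.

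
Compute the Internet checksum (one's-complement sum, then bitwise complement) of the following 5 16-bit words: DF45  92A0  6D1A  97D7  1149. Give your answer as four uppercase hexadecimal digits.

77DE

One's-complement addition (fold any carry out of bit 15 back into bit 0):
  0xDF45 + 0x92A0 = 0x171E5 → wrap carry → 0x71E6
  0x71E6 + 0x6D1A = 0x0DF00
  0xDF00 + 0x97D7 = 0x176D7 → wrap carry → 0x76D8
  0x76D8 + 0x1149 = 0x08821
One's-complement sum = 0x8821.
Checksum = ~0x8821 & 0xFFFF = 0x77DE.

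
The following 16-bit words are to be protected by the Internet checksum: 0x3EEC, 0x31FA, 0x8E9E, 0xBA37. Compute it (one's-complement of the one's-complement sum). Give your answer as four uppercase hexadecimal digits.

One's-complement addition (fold any carry out of bit 15 back into bit 0):
  0x3EEC + 0x31FA = 0x070E6
  0x70E6 + 0x8E9E = 0x0FF84
  0xFF84 + 0xBA37 = 0x1B9BB → wrap carry → 0xB9BC
One's-complement sum = 0xB9BC.
Checksum = ~0xB9BC & 0xFFFF = 0x4643.

4643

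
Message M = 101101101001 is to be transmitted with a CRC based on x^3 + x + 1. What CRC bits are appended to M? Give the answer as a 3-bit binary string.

000

Append 3 zeros: 101101101001000. Divide by 1011 (XOR where the leading bit is 1):
  pos 0: 1011 XOR 1011 = 0000
  pos 5: 1101 XOR 1011 = 0110
  pos 6: 1100 XOR 1011 = 0111
  pos 7: 1110 XOR 1011 = 0101
  pos 8: 1011 XOR 1011 = 0000
Remainder (last 3 bits) = 000. This is the CRC / FCS.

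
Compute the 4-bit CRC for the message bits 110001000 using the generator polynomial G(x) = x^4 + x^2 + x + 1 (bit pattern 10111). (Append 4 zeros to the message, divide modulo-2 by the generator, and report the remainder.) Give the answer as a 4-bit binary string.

Append 4 zeros: 1100010000000. Divide by 10111 (XOR where the leading bit is 1):
  pos 0: 11000 XOR 10111 = 01111
  pos 1: 11111 XOR 10111 = 01000
  pos 2: 10000 XOR 10111 = 00111
  pos 4: 11100 XOR 10111 = 01011
  pos 5: 10110 XOR 10111 = 00001
Remainder (last 4 bits) = 1000. This is the CRC / FCS.

1000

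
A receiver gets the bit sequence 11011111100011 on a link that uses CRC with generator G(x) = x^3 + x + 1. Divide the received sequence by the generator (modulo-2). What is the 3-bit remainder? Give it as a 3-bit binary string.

111

Modulo-2 division of 11011111100011 by 1011:
  pos 0: 1101 XOR 1011 = 0110
  pos 1: 1101 XOR 1011 = 0110
  pos 2: 1101 XOR 1011 = 0110
  pos 3: 1101 XOR 1011 = 0110
  pos 4: 1101 XOR 1011 = 0110
  pos 5: 1101 XOR 1011 = 0110
  pos 6: 1100 XOR 1011 = 0111
  pos 7: 1110 XOR 1011 = 0101
  pos 8: 1010 XOR 1011 = 0001
Remainder = 111 (nonzero — an error is detected).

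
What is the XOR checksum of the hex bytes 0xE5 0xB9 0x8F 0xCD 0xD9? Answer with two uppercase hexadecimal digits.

XOR the bytes together:
  start with 0xE5
  0xE5 ⊕ 0xB9 = 0x5C
  0x5C ⊕ 0x8F = 0xD3
  0xD3 ⊕ 0xCD = 0x1E
  0x1E ⊕ 0xD9 = 0xC7

C7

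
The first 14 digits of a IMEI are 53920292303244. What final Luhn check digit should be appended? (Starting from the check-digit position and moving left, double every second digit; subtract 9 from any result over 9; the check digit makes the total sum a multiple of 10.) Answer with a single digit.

7

Partial digits right→left: 4 4 2 3 0 3 2 9 2 0 2 9 3 5
Double every second digit counting from the check-digit position (so the 1st, 3rd, 5th, ... of the partial from the right).
  doubled (with −9 where >9): 8 4 0 4 4 4 6 → sum 30
  kept as-is: 4 3 3 9 0 9 5 → sum 33
Total = 30 + 33 = 63.
Check digit = (10 − (63 mod 10)) mod 10 = 7.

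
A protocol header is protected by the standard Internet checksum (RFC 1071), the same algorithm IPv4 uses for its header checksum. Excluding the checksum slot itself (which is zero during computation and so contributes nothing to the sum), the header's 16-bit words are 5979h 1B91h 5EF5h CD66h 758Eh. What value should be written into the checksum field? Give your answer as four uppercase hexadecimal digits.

E90A

One's-complement addition (fold any carry out of bit 15 back into bit 0):
  0x5979 + 0x1B91 = 0x0750A
  0x750A + 0x5EF5 = 0x0D3FF
  0xD3FF + 0xCD66 = 0x1A165 → wrap carry → 0xA166
  0xA166 + 0x758E = 0x116F4 → wrap carry → 0x16F5
One's-complement sum = 0x16F5.
Checksum = ~0x16F5 & 0xFFFF = 0xE90A.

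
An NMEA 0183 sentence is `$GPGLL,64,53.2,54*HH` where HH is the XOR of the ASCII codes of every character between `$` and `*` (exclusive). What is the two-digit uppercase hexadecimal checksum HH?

XOR the ASCII codes of the payload characters:
  'G' = 0x47 → acc = 0x47
  'P' = 0x50 → acc = 0x17
  'G' = 0x47 → acc = 0x50
  'L' = 0x4C → acc = 0x1C
  'L' = 0x4C → acc = 0x50
  ',' = 0x2C → acc = 0x7C
  '6' = 0x36 → acc = 0x4A
  '4' = 0x34 → acc = 0x7E
  ',' = 0x2C → acc = 0x52
  '5' = 0x35 → acc = 0x67
  '3' = 0x33 → acc = 0x54
  '.' = 0x2E → acc = 0x7A
  '2' = 0x32 → acc = 0x48
  ',' = 0x2C → acc = 0x64
  '5' = 0x35 → acc = 0x51
  '4' = 0x34 → acc = 0x65
Checksum = 0x65.

65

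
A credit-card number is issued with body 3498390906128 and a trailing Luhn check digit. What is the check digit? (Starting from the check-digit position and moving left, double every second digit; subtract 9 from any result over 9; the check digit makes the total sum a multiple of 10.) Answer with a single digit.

Partial digits right→left: 8 2 1 6 0 9 0 9 3 8 9 4 3
Double every second digit counting from the check-digit position (so the 1st, 3rd, 5th, ... of the partial from the right).
  doubled (with −9 where >9): 7 2 0 0 6 9 6 → sum 30
  kept as-is: 2 6 9 9 8 4 → sum 38
Total = 30 + 38 = 68.
Check digit = (10 − (68 mod 10)) mod 10 = 2.

2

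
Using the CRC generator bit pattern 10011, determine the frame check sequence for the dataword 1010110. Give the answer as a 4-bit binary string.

Append 4 zeros: 10101100000. Divide by 10011 (XOR where the leading bit is 1):
  pos 0: 10101 XOR 10011 = 00110
  pos 2: 11010 XOR 10011 = 01001
  pos 3: 10010 XOR 10011 = 00001
Remainder (last 4 bits) = 1000. This is the CRC / FCS.

1000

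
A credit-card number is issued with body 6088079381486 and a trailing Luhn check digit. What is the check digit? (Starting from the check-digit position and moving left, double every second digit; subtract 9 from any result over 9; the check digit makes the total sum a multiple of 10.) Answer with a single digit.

6

Partial digits right→left: 6 8 4 1 8 3 9 7 0 8 8 0 6
Double every second digit counting from the check-digit position (so the 1st, 3rd, 5th, ... of the partial from the right).
  doubled (with −9 where >9): 3 8 7 9 0 7 3 → sum 37
  kept as-is: 8 1 3 7 8 0 → sum 27
Total = 37 + 27 = 64.
Check digit = (10 − (64 mod 10)) mod 10 = 6.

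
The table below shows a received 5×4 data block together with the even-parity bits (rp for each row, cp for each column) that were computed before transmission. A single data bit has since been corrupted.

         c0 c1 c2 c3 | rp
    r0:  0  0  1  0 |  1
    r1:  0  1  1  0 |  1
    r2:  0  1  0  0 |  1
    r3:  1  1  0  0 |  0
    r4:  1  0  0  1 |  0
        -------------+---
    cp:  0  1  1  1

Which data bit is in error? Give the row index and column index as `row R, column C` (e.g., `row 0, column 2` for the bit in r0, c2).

Recompute each row's even parity and compare to rp:
  r0: data parity 1, sent rp 1 → ok
  r1: data parity 0, sent rp 1 → mismatch
  r2: data parity 1, sent rp 1 → ok
  r3: data parity 0, sent rp 0 → ok
  r4: data parity 0, sent rp 0 → ok
Recompute each column's even parity and compare to cp:
  c0: data parity 0, sent cp 0 → ok
  c1: data parity 1, sent cp 1 → ok
  c2: data parity 0, sent cp 1 → mismatch
  c3: data parity 1, sent cp 1 → ok
Exactly one row (r1) and one column (c2) fail → the flipped bit is at their intersection.

row 1, column 2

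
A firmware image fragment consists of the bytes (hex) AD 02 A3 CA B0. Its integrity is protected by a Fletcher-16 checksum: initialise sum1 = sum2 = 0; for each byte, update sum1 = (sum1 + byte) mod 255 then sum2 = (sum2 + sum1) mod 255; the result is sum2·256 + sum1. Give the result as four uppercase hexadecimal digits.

Running sums (mod 255):
  after byte 0 (AD): sum1=173, sum2=173
  after byte 1 (02): sum1=175, sum2=93
  after byte 2 (A3): sum1=83, sum2=176
  after byte 3 (CA): sum1=30, sum2=206
  after byte 4 (B0): sum1=206, sum2=157
Checksum = sum2·256 + sum1 = 157·256 + 206 = 40398 = 0x9DCE.

9DCE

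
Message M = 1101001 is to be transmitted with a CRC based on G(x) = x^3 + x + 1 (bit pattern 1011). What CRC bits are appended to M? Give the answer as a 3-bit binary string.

000

Append 3 zeros: 1101001000. Divide by 1011 (XOR where the leading bit is 1):
  pos 0: 1101 XOR 1011 = 0110
  pos 1: 1100 XOR 1011 = 0111
  pos 2: 1110 XOR 1011 = 0101
  pos 3: 1011 XOR 1011 = 0000
Remainder (last 3 bits) = 000. This is the CRC / FCS.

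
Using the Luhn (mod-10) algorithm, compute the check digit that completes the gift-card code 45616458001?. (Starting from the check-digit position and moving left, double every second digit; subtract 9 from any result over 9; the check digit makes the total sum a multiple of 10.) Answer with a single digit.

Partial digits right→left: 1 0 0 8 5 4 6 1 6 5 4
Double every second digit counting from the check-digit position (so the 1st, 3rd, 5th, ... of the partial from the right).
  doubled (with −9 where >9): 2 0 1 3 3 8 → sum 17
  kept as-is: 0 8 4 1 5 → sum 18
Total = 17 + 18 = 35.
Check digit = (10 − (35 mod 10)) mod 10 = 5.

5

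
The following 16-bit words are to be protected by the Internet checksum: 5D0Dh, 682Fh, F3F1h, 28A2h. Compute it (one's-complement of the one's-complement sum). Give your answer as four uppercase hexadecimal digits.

One's-complement addition (fold any carry out of bit 15 back into bit 0):
  0x5D0D + 0x682F = 0x0C53C
  0xC53C + 0xF3F1 = 0x1B92D → wrap carry → 0xB92E
  0xB92E + 0x28A2 = 0x0E1D0
One's-complement sum = 0xE1D0.
Checksum = ~0xE1D0 & 0xFFFF = 0x1E2F.

1E2F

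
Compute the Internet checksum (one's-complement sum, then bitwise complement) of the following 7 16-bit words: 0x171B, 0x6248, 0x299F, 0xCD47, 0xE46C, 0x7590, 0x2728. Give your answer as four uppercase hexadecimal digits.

0E90

One's-complement addition (fold any carry out of bit 15 back into bit 0):
  0x171B + 0x6248 = 0x07963
  0x7963 + 0x299F = 0x0A302
  0xA302 + 0xCD47 = 0x17049 → wrap carry → 0x704A
  0x704A + 0xE46C = 0x154B6 → wrap carry → 0x54B7
  0x54B7 + 0x7590 = 0x0CA47
  0xCA47 + 0x2728 = 0x0F16F
One's-complement sum = 0xF16F.
Checksum = ~0xF16F & 0xFFFF = 0x0E90.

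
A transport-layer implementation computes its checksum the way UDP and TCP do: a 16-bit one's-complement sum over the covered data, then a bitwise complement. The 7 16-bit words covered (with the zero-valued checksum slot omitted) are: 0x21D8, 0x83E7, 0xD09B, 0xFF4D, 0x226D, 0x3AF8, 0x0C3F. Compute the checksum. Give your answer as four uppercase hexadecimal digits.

One's-complement addition (fold any carry out of bit 15 back into bit 0):
  0x21D8 + 0x83E7 = 0x0A5BF
  0xA5BF + 0xD09B = 0x1765A → wrap carry → 0x765B
  0x765B + 0xFF4D = 0x175A8 → wrap carry → 0x75A9
  0x75A9 + 0x226D = 0x09816
  0x9816 + 0x3AF8 = 0x0D30E
  0xD30E + 0x0C3F = 0x0DF4D
One's-complement sum = 0xDF4D.
Checksum = ~0xDF4D & 0xFFFF = 0x20B2.

20B2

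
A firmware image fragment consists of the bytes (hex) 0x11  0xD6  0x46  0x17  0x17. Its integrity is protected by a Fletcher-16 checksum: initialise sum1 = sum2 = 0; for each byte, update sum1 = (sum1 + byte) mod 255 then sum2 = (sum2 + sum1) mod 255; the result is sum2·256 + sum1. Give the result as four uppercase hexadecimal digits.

Running sums (mod 255):
  after byte 0 (0x11): sum1=17, sum2=17
  after byte 1 (0xD6): sum1=231, sum2=248
  after byte 2 (0x46): sum1=46, sum2=39
  after byte 3 (0x17): sum1=69, sum2=108
  after byte 4 (0x17): sum1=92, sum2=200
Checksum = sum2·256 + sum1 = 200·256 + 92 = 51292 = 0xC85C.

C85C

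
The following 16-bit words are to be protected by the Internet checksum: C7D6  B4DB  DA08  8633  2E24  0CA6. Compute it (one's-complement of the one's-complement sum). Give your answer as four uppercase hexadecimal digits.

One's-complement addition (fold any carry out of bit 15 back into bit 0):
  0xC7D6 + 0xB4DB = 0x17CB1 → wrap carry → 0x7CB2
  0x7CB2 + 0xDA08 = 0x156BA → wrap carry → 0x56BB
  0x56BB + 0x8633 = 0x0DCEE
  0xDCEE + 0x2E24 = 0x10B12 → wrap carry → 0x0B13
  0x0B13 + 0x0CA6 = 0x017B9
One's-complement sum = 0x17B9.
Checksum = ~0x17B9 & 0xFFFF = 0xE846.

E846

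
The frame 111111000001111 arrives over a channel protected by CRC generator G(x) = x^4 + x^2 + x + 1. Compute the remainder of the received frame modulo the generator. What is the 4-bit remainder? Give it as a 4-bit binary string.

0000

Modulo-2 division of 111111000001111 by 10111:
  pos 0: 11111 XOR 10111 = 01000
  pos 1: 10001 XOR 10111 = 00110
  pos 3: 11000 XOR 10111 = 01111
  pos 4: 11110 XOR 10111 = 01001
  pos 5: 10010 XOR 10111 = 00101
  pos 7: 10101 XOR 10111 = 00010
  pos 10: 10111 XOR 10111 = 00000
Remainder = 0000 (zero — the frame passes the CRC check).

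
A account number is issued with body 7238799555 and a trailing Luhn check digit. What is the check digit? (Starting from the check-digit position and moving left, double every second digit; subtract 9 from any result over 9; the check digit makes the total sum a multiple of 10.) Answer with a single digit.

7

Partial digits right→left: 5 5 5 9 9 7 8 3 2 7
Double every second digit counting from the check-digit position (so the 1st, 3rd, 5th, ... of the partial from the right).
  doubled (with −9 where >9): 1 1 9 7 4 → sum 22
  kept as-is: 5 9 7 3 7 → sum 31
Total = 22 + 31 = 53.
Check digit = (10 − (53 mod 10)) mod 10 = 7.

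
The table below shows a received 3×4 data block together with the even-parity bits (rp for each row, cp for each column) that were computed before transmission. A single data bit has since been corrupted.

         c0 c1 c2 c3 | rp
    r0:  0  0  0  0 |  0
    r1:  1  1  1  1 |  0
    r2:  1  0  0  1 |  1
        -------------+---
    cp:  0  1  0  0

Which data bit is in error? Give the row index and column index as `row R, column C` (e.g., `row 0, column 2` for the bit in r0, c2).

Recompute each row's even parity and compare to rp:
  r0: data parity 0, sent rp 0 → ok
  r1: data parity 0, sent rp 0 → ok
  r2: data parity 0, sent rp 1 → mismatch
Recompute each column's even parity and compare to cp:
  c0: data parity 0, sent cp 0 → ok
  c1: data parity 1, sent cp 1 → ok
  c2: data parity 1, sent cp 0 → mismatch
  c3: data parity 0, sent cp 0 → ok
Exactly one row (r2) and one column (c2) fail → the flipped bit is at their intersection.

row 2, column 2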